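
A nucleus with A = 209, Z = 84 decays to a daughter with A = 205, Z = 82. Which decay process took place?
ΔA = -4, ΔZ = -2 ⇒ alpha decay (α)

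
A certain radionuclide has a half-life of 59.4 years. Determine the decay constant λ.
λ = ln(2)/t½ = 0.01167 year⁻¹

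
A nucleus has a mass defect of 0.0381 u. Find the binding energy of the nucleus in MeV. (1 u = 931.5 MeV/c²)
B.E. = Δm × 931.5 = 35.49 MeV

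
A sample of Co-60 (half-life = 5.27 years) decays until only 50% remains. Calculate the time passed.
t = t½ × log₂(N₀/N) = 5.27 years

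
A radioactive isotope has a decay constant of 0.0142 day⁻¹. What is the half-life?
t½ = ln(2)/λ = 48.81 days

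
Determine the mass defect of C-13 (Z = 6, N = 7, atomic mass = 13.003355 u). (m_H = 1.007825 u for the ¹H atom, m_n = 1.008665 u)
Δm = Z·m_H + N·m_n − M = 0.1043 u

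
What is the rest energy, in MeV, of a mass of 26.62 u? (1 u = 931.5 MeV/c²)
E = mc² = 24800 MeV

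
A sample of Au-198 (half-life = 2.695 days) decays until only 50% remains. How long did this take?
t = t½ × log₂(N₀/N) = 2.695 days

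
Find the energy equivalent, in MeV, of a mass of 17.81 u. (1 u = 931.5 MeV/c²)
E = mc² = 16590 MeV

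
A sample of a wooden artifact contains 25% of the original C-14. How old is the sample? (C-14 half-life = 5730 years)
Age = t½ × log₂(1/ratio) = 11460 years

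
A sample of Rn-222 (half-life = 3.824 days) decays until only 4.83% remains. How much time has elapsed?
t = t½ × log₂(N₀/N) = 16.72 days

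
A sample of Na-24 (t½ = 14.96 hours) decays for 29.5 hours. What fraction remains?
N/N₀ = (1/2)^(t/t½) = 0.2549 = 25.5%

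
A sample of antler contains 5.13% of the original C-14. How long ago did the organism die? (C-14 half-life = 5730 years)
Age = t½ × log₂(1/ratio) = 24550 years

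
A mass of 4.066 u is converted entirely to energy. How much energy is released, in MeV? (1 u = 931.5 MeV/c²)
E = mc² = 3787 MeV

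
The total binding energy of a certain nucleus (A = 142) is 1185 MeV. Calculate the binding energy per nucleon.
B.E./A = 1185/142 = 8.345 MeV/nucleon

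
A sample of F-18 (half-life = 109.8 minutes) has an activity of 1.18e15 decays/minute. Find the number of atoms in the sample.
N = A/λ = 1.869e17 atoms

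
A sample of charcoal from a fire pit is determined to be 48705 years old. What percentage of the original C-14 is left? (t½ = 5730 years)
N/N₀ = (1/2)^(t/t½) = 0.002762 = 0.276%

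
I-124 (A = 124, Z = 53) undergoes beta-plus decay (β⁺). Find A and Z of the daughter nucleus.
Daughter: A = 124, Z = 52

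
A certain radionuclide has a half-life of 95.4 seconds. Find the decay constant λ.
λ = ln(2)/t½ = 0.007266 second⁻¹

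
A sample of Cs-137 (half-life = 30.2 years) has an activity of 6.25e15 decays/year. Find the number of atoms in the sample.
N = A/λ = 2.723e17 atoms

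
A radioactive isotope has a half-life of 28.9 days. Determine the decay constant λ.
λ = ln(2)/t½ = 0.02398 day⁻¹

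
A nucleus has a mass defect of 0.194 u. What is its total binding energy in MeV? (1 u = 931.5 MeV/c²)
B.E. = Δm × 931.5 = 180.7 MeV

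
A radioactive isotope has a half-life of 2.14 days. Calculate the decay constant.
λ = ln(2)/t½ = 0.3239 day⁻¹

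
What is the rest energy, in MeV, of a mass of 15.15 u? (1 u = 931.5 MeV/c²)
E = mc² = 14110 MeV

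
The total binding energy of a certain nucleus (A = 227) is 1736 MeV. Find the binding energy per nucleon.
B.E./A = 1736/227 = 7.648 MeV/nucleon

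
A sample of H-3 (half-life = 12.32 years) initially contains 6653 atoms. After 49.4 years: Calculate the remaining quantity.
N = N₀(1/2)^(t/t½) = 413 atoms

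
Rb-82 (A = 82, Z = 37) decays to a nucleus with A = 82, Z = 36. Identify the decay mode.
ΔA = 0, ΔZ = -1 ⇒ beta-plus decay (β⁺) or electron capture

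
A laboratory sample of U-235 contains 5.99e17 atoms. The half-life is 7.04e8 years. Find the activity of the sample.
A = λN = 5.898e8 decays/year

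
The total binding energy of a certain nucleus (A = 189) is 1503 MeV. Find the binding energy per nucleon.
B.E./A = 1503/189 = 7.952 MeV/nucleon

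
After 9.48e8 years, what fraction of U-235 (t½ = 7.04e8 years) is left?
N/N₀ = (1/2)^(t/t½) = 0.3932 = 39.3%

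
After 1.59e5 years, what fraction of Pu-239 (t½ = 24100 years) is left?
N/N₀ = (1/2)^(t/t½) = 0.01033 = 1.03%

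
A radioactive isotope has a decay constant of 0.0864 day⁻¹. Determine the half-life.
t½ = ln(2)/λ = 8.023 days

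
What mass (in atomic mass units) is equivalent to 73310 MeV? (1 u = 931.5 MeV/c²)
m = E/c² = 78.7 u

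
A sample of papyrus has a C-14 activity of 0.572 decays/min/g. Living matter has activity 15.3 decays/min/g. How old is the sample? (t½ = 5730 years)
Age = t½ × log₂(A₀/A) = 27170 years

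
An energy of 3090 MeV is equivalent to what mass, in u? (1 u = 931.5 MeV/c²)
m = E/c² = 3.317 u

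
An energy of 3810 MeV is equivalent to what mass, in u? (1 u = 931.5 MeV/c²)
m = E/c² = 4.09 u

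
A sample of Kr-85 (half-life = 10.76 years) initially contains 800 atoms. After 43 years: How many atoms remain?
N = N₀(1/2)^(t/t½) = 50.13 atoms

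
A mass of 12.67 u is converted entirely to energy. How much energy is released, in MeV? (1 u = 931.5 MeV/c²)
E = mc² = 11800 MeV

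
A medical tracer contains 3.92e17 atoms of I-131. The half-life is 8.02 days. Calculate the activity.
A = λN = 3.388e16 decays/day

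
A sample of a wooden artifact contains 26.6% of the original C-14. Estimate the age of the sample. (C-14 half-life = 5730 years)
Age = t½ × log₂(1/ratio) = 10950 years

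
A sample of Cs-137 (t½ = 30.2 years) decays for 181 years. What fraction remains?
N/N₀ = (1/2)^(t/t½) = 0.0157 = 1.57%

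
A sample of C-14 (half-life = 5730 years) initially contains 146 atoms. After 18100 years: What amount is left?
N = N₀(1/2)^(t/t½) = 16.35 atoms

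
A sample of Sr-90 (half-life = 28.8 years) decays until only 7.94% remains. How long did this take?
t = t½ × log₂(N₀/N) = 105.3 years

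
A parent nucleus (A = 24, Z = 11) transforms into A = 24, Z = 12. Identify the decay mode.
ΔA = 0, ΔZ = +1 ⇒ beta-minus decay (β⁻)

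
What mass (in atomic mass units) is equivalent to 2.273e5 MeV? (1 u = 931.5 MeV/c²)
m = E/c² = 244 u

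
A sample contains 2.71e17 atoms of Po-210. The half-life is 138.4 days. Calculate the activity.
A = λN = 1.357e15 decays/day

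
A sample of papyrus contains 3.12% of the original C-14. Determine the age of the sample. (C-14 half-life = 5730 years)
Age = t½ × log₂(1/ratio) = 28660 years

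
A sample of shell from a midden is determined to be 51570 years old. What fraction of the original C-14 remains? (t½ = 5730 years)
N/N₀ = (1/2)^(t/t½) = 0.001953 = 0.195%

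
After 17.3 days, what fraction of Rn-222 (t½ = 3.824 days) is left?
N/N₀ = (1/2)^(t/t½) = 0.04346 = 4.35%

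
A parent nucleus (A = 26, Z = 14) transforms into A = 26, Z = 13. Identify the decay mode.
ΔA = 0, ΔZ = -1 ⇒ beta-plus decay (β⁺) or electron capture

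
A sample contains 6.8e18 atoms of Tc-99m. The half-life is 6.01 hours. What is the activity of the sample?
A = λN = 7.843e17 decays/hour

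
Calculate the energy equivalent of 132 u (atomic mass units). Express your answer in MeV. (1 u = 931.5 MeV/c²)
E = mc² = 1.23e5 MeV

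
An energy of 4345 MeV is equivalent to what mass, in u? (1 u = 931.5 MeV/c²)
m = E/c² = 4.665 u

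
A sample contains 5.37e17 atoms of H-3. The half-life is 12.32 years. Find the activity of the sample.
A = λN = 3.021e16 decays/year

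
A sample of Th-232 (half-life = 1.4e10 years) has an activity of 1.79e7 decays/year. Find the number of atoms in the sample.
N = A/λ = 3.615e17 atoms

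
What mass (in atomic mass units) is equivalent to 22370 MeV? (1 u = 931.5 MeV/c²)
m = E/c² = 24.02 u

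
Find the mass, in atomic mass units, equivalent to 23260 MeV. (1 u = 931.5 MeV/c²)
m = E/c² = 24.97 u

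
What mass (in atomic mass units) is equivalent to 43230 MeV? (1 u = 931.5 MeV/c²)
m = E/c² = 46.41 u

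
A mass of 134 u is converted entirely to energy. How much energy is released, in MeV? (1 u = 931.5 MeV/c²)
E = mc² = 1.248e5 MeV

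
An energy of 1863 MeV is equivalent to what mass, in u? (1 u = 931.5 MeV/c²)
m = E/c² = 2 u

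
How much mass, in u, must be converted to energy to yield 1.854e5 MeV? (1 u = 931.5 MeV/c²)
m = E/c² = 199 u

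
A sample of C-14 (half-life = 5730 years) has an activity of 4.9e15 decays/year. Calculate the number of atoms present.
N = A/λ = 4.051e19 atoms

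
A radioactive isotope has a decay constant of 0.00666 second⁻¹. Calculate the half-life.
t½ = ln(2)/λ = 104.1 seconds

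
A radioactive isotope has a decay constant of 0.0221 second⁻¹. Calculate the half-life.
t½ = ln(2)/λ = 31.36 seconds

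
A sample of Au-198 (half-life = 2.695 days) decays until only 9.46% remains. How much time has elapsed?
t = t½ × log₂(N₀/N) = 9.168 days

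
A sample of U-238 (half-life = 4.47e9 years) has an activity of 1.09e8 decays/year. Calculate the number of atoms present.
N = A/λ = 7.029e17 atoms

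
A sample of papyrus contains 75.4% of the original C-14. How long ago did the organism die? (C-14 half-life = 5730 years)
Age = t½ × log₂(1/ratio) = 2334 years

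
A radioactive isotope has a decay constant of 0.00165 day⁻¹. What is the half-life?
t½ = ln(2)/λ = 420.1 days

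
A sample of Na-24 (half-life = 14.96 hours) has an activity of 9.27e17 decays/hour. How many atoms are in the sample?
N = A/λ = 2.001e19 atoms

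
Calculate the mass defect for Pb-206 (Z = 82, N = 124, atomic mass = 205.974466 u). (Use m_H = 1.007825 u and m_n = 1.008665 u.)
Δm = Z·m_H + N·m_n − M = 1.742 u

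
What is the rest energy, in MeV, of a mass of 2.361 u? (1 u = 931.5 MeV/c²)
E = mc² = 2199 MeV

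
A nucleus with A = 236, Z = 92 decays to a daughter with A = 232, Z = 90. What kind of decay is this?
ΔA = -4, ΔZ = -2 ⇒ alpha decay (α)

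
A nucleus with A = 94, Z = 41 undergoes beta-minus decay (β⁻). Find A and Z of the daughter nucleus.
Daughter: A = 94, Z = 42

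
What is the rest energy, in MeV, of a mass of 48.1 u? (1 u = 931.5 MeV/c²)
E = mc² = 44810 MeV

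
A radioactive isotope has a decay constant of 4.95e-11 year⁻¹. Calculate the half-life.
t½ = ln(2)/λ = 1.4e10 years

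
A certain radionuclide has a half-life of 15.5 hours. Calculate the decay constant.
λ = ln(2)/t½ = 0.04472 hour⁻¹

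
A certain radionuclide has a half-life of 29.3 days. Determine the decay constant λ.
λ = ln(2)/t½ = 0.02366 day⁻¹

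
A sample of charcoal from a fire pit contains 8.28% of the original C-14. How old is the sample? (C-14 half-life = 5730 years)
Age = t½ × log₂(1/ratio) = 20590 years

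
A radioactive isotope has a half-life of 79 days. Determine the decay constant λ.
λ = ln(2)/t½ = 0.008774 day⁻¹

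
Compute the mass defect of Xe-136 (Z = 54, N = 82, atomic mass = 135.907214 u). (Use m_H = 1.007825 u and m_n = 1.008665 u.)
Δm = Z·m_H + N·m_n − M = 1.226 u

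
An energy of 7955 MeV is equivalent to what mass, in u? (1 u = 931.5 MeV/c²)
m = E/c² = 8.54 u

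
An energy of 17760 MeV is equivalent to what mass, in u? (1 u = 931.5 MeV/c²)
m = E/c² = 19.07 u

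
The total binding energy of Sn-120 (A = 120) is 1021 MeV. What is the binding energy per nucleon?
B.E./A = 1021/120 = 8.508 MeV/nucleon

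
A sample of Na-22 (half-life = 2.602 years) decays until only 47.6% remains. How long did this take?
t = t½ × log₂(N₀/N) = 2.787 years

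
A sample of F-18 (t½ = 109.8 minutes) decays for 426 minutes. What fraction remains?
N/N₀ = (1/2)^(t/t½) = 0.06793 = 6.79%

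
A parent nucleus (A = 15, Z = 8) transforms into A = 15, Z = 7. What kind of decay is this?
ΔA = 0, ΔZ = -1 ⇒ beta-plus decay (β⁺) or electron capture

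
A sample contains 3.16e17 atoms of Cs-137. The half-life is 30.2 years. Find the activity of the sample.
A = λN = 7.253e15 decays/year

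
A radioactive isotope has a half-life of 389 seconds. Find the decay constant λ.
λ = ln(2)/t½ = 0.001782 second⁻¹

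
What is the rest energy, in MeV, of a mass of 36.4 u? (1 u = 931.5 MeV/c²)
E = mc² = 33910 MeV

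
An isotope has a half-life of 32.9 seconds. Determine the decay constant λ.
λ = ln(2)/t½ = 0.02107 second⁻¹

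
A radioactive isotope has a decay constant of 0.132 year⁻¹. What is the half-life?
t½ = ln(2)/λ = 5.251 years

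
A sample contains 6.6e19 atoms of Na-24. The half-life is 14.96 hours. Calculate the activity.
A = λN = 3.058e18 decays/hour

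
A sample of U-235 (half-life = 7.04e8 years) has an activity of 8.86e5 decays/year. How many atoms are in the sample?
N = A/λ = 8.999e14 atoms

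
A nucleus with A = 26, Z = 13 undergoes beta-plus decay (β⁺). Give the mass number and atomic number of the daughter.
Daughter: A = 26, Z = 12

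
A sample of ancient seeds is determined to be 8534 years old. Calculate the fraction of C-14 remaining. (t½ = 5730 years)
N/N₀ = (1/2)^(t/t½) = 0.3562 = 35.6%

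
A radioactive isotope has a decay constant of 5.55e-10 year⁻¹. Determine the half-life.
t½ = ln(2)/λ = 1.249e9 years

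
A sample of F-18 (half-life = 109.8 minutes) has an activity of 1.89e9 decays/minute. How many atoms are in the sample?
N = A/λ = 2.994e11 atoms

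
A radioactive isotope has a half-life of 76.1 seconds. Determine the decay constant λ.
λ = ln(2)/t½ = 0.009108 second⁻¹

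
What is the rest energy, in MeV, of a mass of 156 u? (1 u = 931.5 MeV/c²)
E = mc² = 1.453e5 MeV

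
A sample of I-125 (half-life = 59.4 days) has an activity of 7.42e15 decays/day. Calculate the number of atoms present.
N = A/λ = 6.359e17 atoms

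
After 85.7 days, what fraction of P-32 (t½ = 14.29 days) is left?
N/N₀ = (1/2)^(t/t½) = 0.01566 = 1.57%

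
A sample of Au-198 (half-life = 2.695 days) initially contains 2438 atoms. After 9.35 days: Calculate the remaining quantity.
N = N₀(1/2)^(t/t½) = 220.1 atoms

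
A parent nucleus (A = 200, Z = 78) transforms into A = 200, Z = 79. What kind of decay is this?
ΔA = 0, ΔZ = +1 ⇒ beta-minus decay (β⁻)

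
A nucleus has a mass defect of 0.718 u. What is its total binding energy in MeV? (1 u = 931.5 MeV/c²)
B.E. = Δm × 931.5 = 668.8 MeV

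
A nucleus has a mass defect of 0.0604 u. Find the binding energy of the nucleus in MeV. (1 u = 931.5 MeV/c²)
B.E. = Δm × 931.5 = 56.26 MeV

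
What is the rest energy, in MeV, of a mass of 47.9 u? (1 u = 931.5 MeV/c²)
E = mc² = 44620 MeV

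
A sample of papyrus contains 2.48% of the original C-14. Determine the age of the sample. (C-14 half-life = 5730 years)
Age = t½ × log₂(1/ratio) = 30560 years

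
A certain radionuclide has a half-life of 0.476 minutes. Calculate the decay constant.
λ = ln(2)/t½ = 1.456 minute⁻¹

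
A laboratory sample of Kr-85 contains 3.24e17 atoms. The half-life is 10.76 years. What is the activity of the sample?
A = λN = 2.087e16 decays/year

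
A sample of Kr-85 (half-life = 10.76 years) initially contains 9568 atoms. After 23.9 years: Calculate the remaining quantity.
N = N₀(1/2)^(t/t½) = 2052 atoms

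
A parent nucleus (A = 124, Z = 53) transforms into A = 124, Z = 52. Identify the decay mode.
ΔA = 0, ΔZ = -1 ⇒ beta-plus decay (β⁺) or electron capture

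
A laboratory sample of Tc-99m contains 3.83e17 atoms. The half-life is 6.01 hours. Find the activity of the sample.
A = λN = 4.417e16 decays/hour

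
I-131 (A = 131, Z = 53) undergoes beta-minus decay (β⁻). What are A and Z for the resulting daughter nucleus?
Daughter: A = 131, Z = 54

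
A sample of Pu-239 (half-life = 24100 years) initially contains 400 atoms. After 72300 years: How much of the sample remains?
N = N₀(1/2)^(t/t½) = 50 atoms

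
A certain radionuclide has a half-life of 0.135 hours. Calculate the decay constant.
λ = ln(2)/t½ = 5.134 hour⁻¹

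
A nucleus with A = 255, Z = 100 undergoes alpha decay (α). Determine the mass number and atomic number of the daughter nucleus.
Daughter: A = 251, Z = 98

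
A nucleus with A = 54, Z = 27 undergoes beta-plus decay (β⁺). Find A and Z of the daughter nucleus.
Daughter: A = 54, Z = 26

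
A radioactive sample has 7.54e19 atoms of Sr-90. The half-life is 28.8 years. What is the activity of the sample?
A = λN = 1.815e18 decays/year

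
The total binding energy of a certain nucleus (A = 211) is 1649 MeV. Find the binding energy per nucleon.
B.E./A = 1649/211 = 7.815 MeV/nucleon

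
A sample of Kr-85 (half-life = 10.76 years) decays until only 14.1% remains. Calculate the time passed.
t = t½ × log₂(N₀/N) = 30.41 years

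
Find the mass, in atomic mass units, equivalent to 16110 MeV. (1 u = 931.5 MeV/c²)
m = E/c² = 17.29 u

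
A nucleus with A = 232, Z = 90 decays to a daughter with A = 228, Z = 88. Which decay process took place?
ΔA = -4, ΔZ = -2 ⇒ alpha decay (α)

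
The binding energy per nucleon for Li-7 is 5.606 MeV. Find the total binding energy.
B.E. = 5.606 × 7 = 39.24 MeV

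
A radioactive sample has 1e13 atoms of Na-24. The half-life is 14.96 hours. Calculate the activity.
A = λN = 4.633e11 decays/hour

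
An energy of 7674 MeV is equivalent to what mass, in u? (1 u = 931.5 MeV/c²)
m = E/c² = 8.238 u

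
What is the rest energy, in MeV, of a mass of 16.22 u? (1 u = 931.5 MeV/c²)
E = mc² = 15110 MeV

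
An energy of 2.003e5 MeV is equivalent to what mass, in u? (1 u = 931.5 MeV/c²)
m = E/c² = 215 u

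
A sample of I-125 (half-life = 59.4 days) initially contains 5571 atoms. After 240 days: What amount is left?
N = N₀(1/2)^(t/t½) = 338.6 atoms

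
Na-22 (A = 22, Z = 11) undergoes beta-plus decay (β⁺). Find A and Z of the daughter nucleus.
Daughter: A = 22, Z = 10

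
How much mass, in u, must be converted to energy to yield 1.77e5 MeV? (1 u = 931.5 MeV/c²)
m = E/c² = 190 u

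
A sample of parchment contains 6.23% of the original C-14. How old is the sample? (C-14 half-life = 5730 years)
Age = t½ × log₂(1/ratio) = 22950 years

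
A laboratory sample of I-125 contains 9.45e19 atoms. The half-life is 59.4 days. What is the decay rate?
A = λN = 1.103e18 decays/day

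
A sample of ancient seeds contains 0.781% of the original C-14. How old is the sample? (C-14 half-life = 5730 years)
Age = t½ × log₂(1/ratio) = 40110 years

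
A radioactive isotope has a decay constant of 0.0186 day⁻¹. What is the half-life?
t½ = ln(2)/λ = 37.27 days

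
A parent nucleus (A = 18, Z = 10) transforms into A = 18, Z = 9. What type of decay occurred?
ΔA = 0, ΔZ = -1 ⇒ beta-plus decay (β⁺) or electron capture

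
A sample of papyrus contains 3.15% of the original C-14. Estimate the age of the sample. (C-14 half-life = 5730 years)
Age = t½ × log₂(1/ratio) = 28580 years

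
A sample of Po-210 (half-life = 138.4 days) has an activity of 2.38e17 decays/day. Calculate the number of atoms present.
N = A/λ = 4.752e19 atoms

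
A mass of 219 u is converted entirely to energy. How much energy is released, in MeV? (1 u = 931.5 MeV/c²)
E = mc² = 2.04e5 MeV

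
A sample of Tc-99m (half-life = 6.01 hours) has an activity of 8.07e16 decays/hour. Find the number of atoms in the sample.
N = A/λ = 6.997e17 atoms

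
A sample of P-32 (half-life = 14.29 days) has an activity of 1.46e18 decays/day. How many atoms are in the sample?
N = A/λ = 3.01e19 atoms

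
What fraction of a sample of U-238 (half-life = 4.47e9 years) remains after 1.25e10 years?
N/N₀ = (1/2)^(t/t½) = 0.1439 = 14.4%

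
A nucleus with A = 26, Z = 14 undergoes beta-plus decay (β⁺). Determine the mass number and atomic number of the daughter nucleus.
Daughter: A = 26, Z = 13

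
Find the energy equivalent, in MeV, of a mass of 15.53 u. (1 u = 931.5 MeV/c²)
E = mc² = 14470 MeV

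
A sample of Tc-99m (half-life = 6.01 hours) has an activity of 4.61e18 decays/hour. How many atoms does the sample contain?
N = A/λ = 3.997e19 atoms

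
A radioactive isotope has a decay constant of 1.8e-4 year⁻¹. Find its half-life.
t½ = ln(2)/λ = 3851 years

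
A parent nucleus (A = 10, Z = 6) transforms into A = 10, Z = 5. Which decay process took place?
ΔA = 0, ΔZ = -1 ⇒ beta-plus decay (β⁺) or electron capture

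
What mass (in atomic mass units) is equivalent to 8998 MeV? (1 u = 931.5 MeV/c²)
m = E/c² = 9.66 u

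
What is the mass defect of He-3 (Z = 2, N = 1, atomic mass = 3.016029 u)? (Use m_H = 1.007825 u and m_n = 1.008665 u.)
Δm = Z·m_H + N·m_n − M = 0.008286 u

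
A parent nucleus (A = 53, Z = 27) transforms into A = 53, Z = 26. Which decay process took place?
ΔA = 0, ΔZ = -1 ⇒ beta-plus decay (β⁺) or electron capture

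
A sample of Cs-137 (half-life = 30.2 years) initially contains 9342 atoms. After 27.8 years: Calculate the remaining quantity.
N = N₀(1/2)^(t/t½) = 4936 atoms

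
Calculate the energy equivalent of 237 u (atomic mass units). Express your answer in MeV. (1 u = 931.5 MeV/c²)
E = mc² = 2.208e5 MeV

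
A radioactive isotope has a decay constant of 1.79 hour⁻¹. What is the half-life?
t½ = ln(2)/λ = 0.3872 hours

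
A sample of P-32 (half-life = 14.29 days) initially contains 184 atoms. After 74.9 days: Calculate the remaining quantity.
N = N₀(1/2)^(t/t½) = 4.864 atoms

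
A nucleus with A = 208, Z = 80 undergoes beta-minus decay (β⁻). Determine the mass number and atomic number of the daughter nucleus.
Daughter: A = 208, Z = 81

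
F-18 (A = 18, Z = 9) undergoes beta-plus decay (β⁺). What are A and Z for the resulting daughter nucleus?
Daughter: A = 18, Z = 8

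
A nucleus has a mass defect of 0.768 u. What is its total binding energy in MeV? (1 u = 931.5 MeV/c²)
B.E. = Δm × 931.5 = 715.4 MeV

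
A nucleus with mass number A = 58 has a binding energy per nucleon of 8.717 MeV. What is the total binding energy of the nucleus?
B.E. = 8.717 × 58 = 505.6 MeV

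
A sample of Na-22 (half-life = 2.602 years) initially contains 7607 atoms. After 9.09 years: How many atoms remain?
N = N₀(1/2)^(t/t½) = 675.4 atoms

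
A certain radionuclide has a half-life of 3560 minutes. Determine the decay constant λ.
λ = ln(2)/t½ = 1.947e-4 minute⁻¹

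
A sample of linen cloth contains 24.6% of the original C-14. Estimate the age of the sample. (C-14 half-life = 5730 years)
Age = t½ × log₂(1/ratio) = 11590 years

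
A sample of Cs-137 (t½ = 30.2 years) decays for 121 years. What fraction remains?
N/N₀ = (1/2)^(t/t½) = 0.06221 = 6.22%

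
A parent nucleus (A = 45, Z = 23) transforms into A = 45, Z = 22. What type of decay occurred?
ΔA = 0, ΔZ = -1 ⇒ beta-plus decay (β⁺) or electron capture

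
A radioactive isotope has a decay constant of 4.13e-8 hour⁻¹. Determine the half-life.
t½ = ln(2)/λ = 1.678e7 hours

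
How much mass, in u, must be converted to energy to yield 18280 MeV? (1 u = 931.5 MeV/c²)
m = E/c² = 19.62 u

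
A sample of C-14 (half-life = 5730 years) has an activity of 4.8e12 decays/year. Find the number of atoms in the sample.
N = A/λ = 3.968e16 atoms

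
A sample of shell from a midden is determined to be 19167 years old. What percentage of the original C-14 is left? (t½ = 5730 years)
N/N₀ = (1/2)^(t/t½) = 0.09841 = 9.84%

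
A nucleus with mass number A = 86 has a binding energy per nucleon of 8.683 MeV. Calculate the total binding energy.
B.E. = 8.683 × 86 = 746.7 MeV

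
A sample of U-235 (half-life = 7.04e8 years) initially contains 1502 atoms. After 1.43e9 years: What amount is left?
N = N₀(1/2)^(t/t½) = 367.5 atoms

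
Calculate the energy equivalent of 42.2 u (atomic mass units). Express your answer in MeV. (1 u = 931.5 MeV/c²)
E = mc² = 39310 MeV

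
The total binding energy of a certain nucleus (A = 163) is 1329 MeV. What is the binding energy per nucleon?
B.E./A = 1329/163 = 8.153 MeV/nucleon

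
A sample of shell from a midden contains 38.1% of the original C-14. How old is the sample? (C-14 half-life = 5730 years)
Age = t½ × log₂(1/ratio) = 7977 years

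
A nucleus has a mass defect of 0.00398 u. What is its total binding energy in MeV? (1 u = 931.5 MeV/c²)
B.E. = Δm × 931.5 = 3.707 MeV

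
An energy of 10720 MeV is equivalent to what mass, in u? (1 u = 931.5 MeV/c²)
m = E/c² = 11.51 u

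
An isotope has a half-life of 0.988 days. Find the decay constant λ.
λ = ln(2)/t½ = 0.7016 day⁻¹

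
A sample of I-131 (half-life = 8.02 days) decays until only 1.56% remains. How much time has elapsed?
t = t½ × log₂(N₀/N) = 48.14 days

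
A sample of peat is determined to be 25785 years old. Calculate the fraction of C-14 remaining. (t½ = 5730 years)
N/N₀ = (1/2)^(t/t½) = 0.04419 = 4.42%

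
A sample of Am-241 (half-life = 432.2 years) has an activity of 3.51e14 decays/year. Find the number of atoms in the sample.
N = A/λ = 2.189e17 atoms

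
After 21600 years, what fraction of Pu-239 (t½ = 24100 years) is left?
N/N₀ = (1/2)^(t/t½) = 0.5373 = 53.7%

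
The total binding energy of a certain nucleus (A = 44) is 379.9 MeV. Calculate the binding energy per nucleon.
B.E./A = 379.9/44 = 8.634 MeV/nucleon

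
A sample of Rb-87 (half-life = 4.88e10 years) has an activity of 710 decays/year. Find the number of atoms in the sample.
N = A/λ = 4.999e13 atoms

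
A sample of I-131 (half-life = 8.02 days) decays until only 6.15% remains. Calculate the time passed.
t = t½ × log₂(N₀/N) = 32.27 days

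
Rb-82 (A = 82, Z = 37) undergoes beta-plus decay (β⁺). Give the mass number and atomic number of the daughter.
Daughter: A = 82, Z = 36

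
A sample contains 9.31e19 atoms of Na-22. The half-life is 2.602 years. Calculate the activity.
A = λN = 2.48e19 decays/year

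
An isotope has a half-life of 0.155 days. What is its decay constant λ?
λ = ln(2)/t½ = 4.472 day⁻¹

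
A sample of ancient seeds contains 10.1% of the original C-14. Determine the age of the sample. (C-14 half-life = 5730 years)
Age = t½ × log₂(1/ratio) = 18950 years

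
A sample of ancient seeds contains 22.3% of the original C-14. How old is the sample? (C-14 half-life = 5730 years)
Age = t½ × log₂(1/ratio) = 12400 years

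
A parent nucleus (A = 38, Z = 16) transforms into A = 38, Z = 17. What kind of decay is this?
ΔA = 0, ΔZ = +1 ⇒ beta-minus decay (β⁻)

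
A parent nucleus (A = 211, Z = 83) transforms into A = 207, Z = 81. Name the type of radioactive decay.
ΔA = -4, ΔZ = -2 ⇒ alpha decay (α)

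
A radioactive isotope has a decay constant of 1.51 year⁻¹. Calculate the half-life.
t½ = ln(2)/λ = 0.459 years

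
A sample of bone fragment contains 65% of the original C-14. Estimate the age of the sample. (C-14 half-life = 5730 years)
Age = t½ × log₂(1/ratio) = 3561 years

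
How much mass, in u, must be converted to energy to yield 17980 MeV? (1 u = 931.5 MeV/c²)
m = E/c² = 19.3 u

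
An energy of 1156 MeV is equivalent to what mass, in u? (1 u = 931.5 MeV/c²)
m = E/c² = 1.241 u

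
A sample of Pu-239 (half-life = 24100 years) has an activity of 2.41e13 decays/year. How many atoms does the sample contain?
N = A/λ = 8.379e17 atoms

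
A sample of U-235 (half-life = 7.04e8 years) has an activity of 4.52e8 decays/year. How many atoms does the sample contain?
N = A/λ = 4.591e17 atoms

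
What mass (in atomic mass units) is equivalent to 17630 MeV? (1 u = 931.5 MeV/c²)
m = E/c² = 18.93 u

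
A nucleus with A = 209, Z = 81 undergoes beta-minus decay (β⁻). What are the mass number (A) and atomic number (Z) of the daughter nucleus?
Daughter: A = 209, Z = 82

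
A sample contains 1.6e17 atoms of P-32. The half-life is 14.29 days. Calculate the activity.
A = λN = 7.761e15 decays/day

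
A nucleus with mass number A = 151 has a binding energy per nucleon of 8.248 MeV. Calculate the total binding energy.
B.E. = 8.248 × 151 = 1245 MeV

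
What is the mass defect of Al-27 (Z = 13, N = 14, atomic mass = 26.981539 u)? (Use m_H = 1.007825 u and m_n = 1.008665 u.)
Δm = Z·m_H + N·m_n − M = 0.2415 u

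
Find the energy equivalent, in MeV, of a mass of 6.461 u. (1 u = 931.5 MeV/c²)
E = mc² = 6018 MeV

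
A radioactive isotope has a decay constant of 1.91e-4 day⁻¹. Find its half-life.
t½ = ln(2)/λ = 3629 days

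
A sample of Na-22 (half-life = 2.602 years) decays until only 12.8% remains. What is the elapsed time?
t = t½ × log₂(N₀/N) = 7.717 years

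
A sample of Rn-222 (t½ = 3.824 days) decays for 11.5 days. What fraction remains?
N/N₀ = (1/2)^(t/t½) = 0.1244 = 12.4%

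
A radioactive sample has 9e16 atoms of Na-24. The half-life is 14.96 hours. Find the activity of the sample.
A = λN = 4.17e15 decays/hour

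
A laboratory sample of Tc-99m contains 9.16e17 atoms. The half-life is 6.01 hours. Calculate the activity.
A = λN = 1.056e17 decays/hour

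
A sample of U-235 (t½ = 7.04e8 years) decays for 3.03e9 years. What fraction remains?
N/N₀ = (1/2)^(t/t½) = 0.05063 = 5.06%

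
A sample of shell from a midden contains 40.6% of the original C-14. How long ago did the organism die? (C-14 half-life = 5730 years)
Age = t½ × log₂(1/ratio) = 7452 years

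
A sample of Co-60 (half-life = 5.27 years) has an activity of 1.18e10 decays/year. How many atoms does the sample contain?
N = A/λ = 8.972e10 atoms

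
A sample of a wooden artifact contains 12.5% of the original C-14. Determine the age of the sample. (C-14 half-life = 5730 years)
Age = t½ × log₂(1/ratio) = 17190 years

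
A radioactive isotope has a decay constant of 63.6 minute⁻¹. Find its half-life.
t½ = ln(2)/λ = 0.0109 minutes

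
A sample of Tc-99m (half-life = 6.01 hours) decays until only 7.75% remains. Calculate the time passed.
t = t½ × log₂(N₀/N) = 22.17 hours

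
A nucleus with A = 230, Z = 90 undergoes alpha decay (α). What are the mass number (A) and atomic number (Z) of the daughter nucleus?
Daughter: A = 226, Z = 88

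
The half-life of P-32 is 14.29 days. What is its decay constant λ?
λ = ln(2)/t½ = 0.04851 day⁻¹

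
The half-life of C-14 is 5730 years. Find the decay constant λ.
λ = ln(2)/t½ = 1.21e-4 year⁻¹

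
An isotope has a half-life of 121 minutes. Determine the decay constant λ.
λ = ln(2)/t½ = 0.005728 minute⁻¹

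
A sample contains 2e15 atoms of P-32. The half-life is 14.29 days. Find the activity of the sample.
A = λN = 9.701e13 decays/day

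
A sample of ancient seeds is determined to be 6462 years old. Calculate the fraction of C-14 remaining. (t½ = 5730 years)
N/N₀ = (1/2)^(t/t½) = 0.4576 = 45.8%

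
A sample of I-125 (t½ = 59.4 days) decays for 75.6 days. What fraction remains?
N/N₀ = (1/2)^(t/t½) = 0.4139 = 41.4%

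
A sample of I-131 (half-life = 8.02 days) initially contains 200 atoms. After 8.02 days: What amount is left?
N = N₀(1/2)^(t/t½) = 100 atoms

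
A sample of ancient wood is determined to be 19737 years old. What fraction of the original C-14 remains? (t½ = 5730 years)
N/N₀ = (1/2)^(t/t½) = 0.09185 = 9.19%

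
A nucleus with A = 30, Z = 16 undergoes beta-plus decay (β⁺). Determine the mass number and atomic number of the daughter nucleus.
Daughter: A = 30, Z = 15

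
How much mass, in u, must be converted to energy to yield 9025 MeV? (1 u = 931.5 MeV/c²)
m = E/c² = 9.689 u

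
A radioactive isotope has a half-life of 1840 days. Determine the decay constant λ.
λ = ln(2)/t½ = 3.767e-4 day⁻¹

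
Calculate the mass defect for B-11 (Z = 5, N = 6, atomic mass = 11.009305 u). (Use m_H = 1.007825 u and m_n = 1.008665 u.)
Δm = Z·m_H + N·m_n − M = 0.08181 u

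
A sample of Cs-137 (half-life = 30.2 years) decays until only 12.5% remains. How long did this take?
t = t½ × log₂(N₀/N) = 90.6 years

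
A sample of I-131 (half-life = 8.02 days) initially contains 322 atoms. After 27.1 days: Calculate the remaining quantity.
N = N₀(1/2)^(t/t½) = 30.95 atoms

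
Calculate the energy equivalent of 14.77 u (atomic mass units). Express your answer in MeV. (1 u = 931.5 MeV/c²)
E = mc² = 13760 MeV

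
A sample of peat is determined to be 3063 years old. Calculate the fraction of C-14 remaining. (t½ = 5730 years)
N/N₀ = (1/2)^(t/t½) = 0.6904 = 69%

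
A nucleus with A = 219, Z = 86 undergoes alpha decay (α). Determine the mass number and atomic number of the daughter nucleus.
Daughter: A = 215, Z = 84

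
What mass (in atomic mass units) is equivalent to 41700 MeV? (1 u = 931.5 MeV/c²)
m = E/c² = 44.77 u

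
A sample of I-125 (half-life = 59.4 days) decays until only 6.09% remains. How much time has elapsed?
t = t½ × log₂(N₀/N) = 239.8 days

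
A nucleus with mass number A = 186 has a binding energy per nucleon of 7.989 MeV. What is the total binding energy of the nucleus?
B.E. = 7.989 × 186 = 1486 MeV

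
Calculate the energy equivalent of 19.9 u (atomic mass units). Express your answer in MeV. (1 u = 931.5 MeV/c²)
E = mc² = 18540 MeV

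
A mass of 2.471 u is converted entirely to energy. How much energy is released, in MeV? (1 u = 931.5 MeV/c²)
E = mc² = 2302 MeV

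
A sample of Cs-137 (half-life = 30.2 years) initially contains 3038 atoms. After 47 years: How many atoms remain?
N = N₀(1/2)^(t/t½) = 1033 atoms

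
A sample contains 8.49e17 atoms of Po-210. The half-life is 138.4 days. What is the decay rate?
A = λN = 4.252e15 decays/day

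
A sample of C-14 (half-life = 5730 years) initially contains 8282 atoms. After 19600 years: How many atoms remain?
N = N₀(1/2)^(t/t½) = 773.5 atoms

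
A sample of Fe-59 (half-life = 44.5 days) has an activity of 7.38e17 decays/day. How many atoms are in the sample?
N = A/λ = 4.738e19 atoms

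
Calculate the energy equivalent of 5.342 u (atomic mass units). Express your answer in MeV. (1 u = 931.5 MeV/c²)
E = mc² = 4976 MeV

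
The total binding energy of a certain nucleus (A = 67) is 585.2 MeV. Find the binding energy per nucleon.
B.E./A = 585.2/67 = 8.734 MeV/nucleon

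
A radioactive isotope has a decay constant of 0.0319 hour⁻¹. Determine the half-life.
t½ = ln(2)/λ = 21.73 hours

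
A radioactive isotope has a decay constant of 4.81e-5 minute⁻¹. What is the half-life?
t½ = ln(2)/λ = 14410 minutes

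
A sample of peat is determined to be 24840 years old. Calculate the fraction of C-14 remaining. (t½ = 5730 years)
N/N₀ = (1/2)^(t/t½) = 0.04955 = 4.95%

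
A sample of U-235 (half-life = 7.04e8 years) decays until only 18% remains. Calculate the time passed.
t = t½ × log₂(N₀/N) = 1.742e9 years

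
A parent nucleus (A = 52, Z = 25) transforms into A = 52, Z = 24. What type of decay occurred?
ΔA = 0, ΔZ = -1 ⇒ beta-plus decay (β⁺) or electron capture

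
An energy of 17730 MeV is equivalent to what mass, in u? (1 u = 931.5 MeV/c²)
m = E/c² = 19.03 u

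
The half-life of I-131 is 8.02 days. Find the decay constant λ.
λ = ln(2)/t½ = 0.08643 day⁻¹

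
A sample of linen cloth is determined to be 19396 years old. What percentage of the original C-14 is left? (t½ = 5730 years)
N/N₀ = (1/2)^(t/t½) = 0.09572 = 9.57%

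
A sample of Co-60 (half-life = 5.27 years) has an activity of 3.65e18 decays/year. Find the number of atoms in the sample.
N = A/λ = 2.775e19 atoms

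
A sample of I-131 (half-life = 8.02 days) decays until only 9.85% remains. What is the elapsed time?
t = t½ × log₂(N₀/N) = 26.82 days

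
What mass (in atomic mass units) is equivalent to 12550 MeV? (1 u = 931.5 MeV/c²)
m = E/c² = 13.47 u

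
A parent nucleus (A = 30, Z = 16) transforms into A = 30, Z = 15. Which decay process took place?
ΔA = 0, ΔZ = -1 ⇒ beta-plus decay (β⁺) or electron capture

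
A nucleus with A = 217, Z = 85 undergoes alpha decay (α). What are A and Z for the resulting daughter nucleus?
Daughter: A = 213, Z = 83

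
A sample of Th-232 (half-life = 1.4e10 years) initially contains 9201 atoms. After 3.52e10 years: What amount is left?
N = N₀(1/2)^(t/t½) = 1610 atoms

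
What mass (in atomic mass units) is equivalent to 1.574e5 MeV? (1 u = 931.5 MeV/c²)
m = E/c² = 169 u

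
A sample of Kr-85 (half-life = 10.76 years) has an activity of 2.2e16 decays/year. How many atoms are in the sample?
N = A/λ = 3.415e17 atoms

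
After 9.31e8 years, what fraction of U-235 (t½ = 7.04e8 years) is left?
N/N₀ = (1/2)^(t/t½) = 0.3999 = 40%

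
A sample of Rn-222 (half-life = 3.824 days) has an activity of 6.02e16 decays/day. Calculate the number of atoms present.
N = A/λ = 3.321e17 atoms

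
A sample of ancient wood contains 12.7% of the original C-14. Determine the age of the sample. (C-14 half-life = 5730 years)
Age = t½ × log₂(1/ratio) = 17060 years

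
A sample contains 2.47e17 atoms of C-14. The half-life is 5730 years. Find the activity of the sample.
A = λN = 2.988e13 decays/year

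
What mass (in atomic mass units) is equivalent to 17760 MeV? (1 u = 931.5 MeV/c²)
m = E/c² = 19.07 u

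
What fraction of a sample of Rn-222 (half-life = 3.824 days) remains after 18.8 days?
N/N₀ = (1/2)^(t/t½) = 0.03312 = 3.31%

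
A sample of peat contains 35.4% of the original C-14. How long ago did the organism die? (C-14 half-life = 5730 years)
Age = t½ × log₂(1/ratio) = 8585 years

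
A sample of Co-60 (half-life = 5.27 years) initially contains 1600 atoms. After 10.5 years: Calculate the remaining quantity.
N = N₀(1/2)^(t/t½) = 402.1 atoms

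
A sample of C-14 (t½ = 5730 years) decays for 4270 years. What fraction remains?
N/N₀ = (1/2)^(t/t½) = 0.5966 = 59.7%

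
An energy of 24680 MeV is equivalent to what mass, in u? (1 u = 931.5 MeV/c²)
m = E/c² = 26.49 u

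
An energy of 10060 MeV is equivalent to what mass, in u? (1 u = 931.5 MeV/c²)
m = E/c² = 10.8 u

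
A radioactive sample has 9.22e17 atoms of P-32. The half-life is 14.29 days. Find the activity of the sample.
A = λN = 4.472e16 decays/day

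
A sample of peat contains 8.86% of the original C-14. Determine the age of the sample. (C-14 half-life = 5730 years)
Age = t½ × log₂(1/ratio) = 20040 years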